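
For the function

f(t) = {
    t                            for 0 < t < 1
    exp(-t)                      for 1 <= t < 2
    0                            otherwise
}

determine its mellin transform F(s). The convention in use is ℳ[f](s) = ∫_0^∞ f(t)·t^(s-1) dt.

((s + 1)*uppergamma(s, 1) - (s + 1)*uppergamma(s, 2) + 1)/(s + 1)
  Re(s) > -1

along the cuts 1, ℳ[f](s) splits into 2 integrals
over [0, 1), the kernel integral of t enters the sum
[1, 2) adds the kernel integral of exp(-t)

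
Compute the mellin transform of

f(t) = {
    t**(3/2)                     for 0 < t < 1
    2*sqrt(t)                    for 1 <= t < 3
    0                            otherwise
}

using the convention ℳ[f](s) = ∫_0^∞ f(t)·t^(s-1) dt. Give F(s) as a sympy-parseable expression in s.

linearity at 1 turns ℳ[f](s) into 2 summed integrals
the [0, 1) slice contributes ∫ t**(3/2)·t^(s-1) dt
segment 1 to 3 holds 2*sqrt(t); add its integral

(4*sqrt(3)*3**s*(2*s + 3) - 4*s - 10)/((2*s + 1)*(2*s + 3))
  Re(s) > -3/2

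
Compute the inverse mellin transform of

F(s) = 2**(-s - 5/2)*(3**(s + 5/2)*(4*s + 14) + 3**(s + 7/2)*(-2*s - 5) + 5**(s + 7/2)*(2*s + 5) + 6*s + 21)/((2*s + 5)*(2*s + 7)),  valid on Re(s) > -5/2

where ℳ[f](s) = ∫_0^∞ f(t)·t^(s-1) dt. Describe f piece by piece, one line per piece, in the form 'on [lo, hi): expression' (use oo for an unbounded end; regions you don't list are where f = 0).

linearity at 1/2, 3/2 turns ℳ[f](s) into 3 summed integrals
between 0 and 1/2 the integrand is 5*t**(5/2)/2·t^(s-1)
between 1/2 and 3/2 the integrand is t**(5/2)·t^(s-1)
∫ over [3/2, 5/2) of t**(7/2)·t^(s-1) joins the sum

on [0, 1/2): 5*t**(5/2)/2
on [1/2, 3/2): t**(5/2)
on [3/2, 5/2): t**(7/2)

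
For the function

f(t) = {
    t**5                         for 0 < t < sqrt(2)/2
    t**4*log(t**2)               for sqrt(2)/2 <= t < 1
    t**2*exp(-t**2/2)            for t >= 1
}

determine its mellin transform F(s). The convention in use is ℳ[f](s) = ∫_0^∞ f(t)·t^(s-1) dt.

remove the power substitution first: t**(5/2) on [0, 1/2); t**2*log(t) on [1/2, 1); t*exp(-t/2) on [1, ∞)
peel off the shared t-power: t**(7/2) on [0, 1/2); t**3*log(t) on [1/2, 1); t**2*exp(-t/2) on [1, ∞)
undo the shared t-power: t**(3/2) on [0, 1/2); t*log(t) on [1/2, 1); exp(-t/2) on [1, ∞)
decompose at sqrt(2)/2, 1; ℳ[f](s) sums the 3 pieces' integrals
on [0, sqrt(2)/2): add ∫ t**5·t^(s-1) dt
∫ t**4*log(t**2)·t^(s-1) over [sqrt(2)/2, 1)
the [1, ∞) slice contributes ∫ t**2*exp(-t**2/2)·t^(s-1) dt

(-16*2**(s/2)*(s + 5) + 8*2**s*(s + 5)*(4*s + (s + 2)**2 + 12)*uppergamma(s/2 + 1, 1/2) + 4*s + (s + 2)*(s + 5)*log(4) + 4*(s + 5)*log(2) + sqrt(2)*(4*s + (s + 2)**2 + 12) + 20)/(8*2**(s/2)*(s + 5)*(4*s + (s + 2)**2 + 12))
  Re(s) > -5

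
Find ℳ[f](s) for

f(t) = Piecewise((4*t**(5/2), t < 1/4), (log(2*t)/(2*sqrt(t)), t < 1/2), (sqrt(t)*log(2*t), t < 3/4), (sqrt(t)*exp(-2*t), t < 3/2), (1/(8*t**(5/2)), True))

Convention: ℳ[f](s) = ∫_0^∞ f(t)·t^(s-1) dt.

back out the shared t-power: 4*t**2 on [0, 1/4); log(2*t)/(2*t) on [1/4, 1/2); log(2*t) on [1/2, 3/4); …
peel off the common scale on t: t**2 on [0, 1/2); log(t)/t on [1/2, 1); log(t) on [1, 3/2); …
integrate the 5 segments split at 1/4, 1/2, 3/4, 3/2, then add the results
on [0, 1/4): add ∫ 4*t**(5/2)·t^(s-1) dt
on [1/4, 1/2) integrate f = log(2*t)/(2*sqrt(t)) against the kernel
∫ sqrt(t)*log(2*t)·t^(s-1) over [1/2, 3/4)
∫ sqrt(t)*exp(-2*t)·t^(s-1) over [3/4, 3/2)
the [3/2, ∞) slice contributes ∫ 1/(8*t**(5/2))·t^(s-1) dt

2**(-2*s - 1)*(108*2**(s + 1/2)*(-2*s + (s + 1/2)**2)*(s - 5/2)*(s + 1/2)**2*(s + 5/2)*uppergamma(s + 1/2, 3/2) - 108*2**(s + 1/2)*(-2*s + (s + 1/2)**2)*(s - 5/2)*(s + 1/2)**2*(s + 5/2)*uppergamma(s + 1/2, 3) + 108*2**(s + 1/2)*(-2*s + (s + 1/2)**2)*(s - 5/2)*(s + 5/2) - 108*2**(s + 1/2)*(s - 5/2)*(s + 1/2)**2*(s + 5/2) - 108*3**(s + 1/2)*(-2*s + (s + 1/2)**2)*(s - 5/2)*(s + 1/2)*(s + 5/2)*log(2) + 108*3**(s + 1/2)*(-2*s + (s + 1/2)**2)*(s - 5/2)*(s + 1/2)*(s + 5/2)*log(3) - 108*3**(s + 1/2)*(-2*s + (s + 1/2)**2)*(s - 5/2)*(s + 5/2) - 4*6**(s + 1/2)*(-2*s + (s + 1/2)**2)*(s + 1/2)**2*(s + 5/2) + 27*(-2*s + (s + 1/2)**2)*(s - 5/2)*(s + 1/2)**2 + 216*(s - 5/2)*(s + 1/2)**3*(s + 5/2)*log(2) - 216*(s - 5/2)*(s + 1/2)**2*(s + 5/2)*log(2) + 216*(s - 5/2)*(s + 1/2)**2*(s + 5/2))/(108*(-2*s + (s + 1/2)**2)*(s - 5/2)*(s + 1/2)**2*(s + 5/2))
  -5/2 < Re(s) < 5/2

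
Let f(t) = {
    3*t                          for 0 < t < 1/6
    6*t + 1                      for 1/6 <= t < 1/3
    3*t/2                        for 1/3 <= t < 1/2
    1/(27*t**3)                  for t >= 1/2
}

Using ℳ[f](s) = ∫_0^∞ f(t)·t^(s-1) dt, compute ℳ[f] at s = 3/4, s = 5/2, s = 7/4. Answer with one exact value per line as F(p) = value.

F(3/4) = 6**(1/4)*(-2754 + 953*3**(3/4) + 3726*2**(3/4))/10206
F(5/2) = sqrt(6)*(-114 + 696*sqrt(2) + 1525*sqrt(3))/45360
F(7/4) = 6**(1/4)*(-2610 + 5299*3**(3/4) + 7740*2**(3/4))/124740

peel off the common scale on t: t on [0, 1/2); 2*t + 1 on [1/2, 1); t/2 on [1, 3/2); …
integrate the 4 segments split at 1/6, 1/3, 1/2, then add the results
piece [0, 1/6): integrate 3*t against the kernel
piece [1/6, 1/3): integrate (6*t + 1) against the kernel
the [1/3, 1/2) slice contributes ∫ 3*t/2·t^(s-1) dt
segment 1/2 to ∞ holds 1/(27*t**3); add its integral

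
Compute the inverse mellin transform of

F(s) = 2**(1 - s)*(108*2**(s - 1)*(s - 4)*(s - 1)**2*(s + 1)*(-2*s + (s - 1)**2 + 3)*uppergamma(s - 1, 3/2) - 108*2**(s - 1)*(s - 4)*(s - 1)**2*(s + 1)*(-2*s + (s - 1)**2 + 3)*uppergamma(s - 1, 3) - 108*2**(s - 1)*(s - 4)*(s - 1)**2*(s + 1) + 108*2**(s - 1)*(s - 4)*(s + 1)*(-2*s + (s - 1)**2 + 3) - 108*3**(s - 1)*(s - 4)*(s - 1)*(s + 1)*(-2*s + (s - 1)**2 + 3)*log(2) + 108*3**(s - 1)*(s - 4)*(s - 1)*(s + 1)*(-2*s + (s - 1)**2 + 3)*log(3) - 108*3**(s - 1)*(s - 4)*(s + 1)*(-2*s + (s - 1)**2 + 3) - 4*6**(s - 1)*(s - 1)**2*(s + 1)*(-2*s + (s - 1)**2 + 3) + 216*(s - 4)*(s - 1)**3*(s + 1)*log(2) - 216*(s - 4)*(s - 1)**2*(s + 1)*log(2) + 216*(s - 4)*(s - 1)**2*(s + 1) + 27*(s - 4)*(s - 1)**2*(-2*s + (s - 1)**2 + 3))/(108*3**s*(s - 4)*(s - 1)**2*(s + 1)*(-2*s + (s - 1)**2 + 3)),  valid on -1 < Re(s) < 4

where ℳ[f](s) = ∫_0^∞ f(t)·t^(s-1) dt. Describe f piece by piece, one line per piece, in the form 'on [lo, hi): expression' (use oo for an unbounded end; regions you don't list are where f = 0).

on [0, 1/6): 3*t
on [1/6, 1/3): log(3*t)/(9*t**2)
on [1/3, 1/2): log(3*t)/(3*t)
on [1/2, 1): exp(-3*t)/(3*t)
on [1, oo): 1/(81*t**4)

remove the common scale on t first: t on [0, 1/2); log(t)/t**2 on [1/2, 1); log(t)/t on [1, 3/2); …
remove the shared t-power first: t**2 on [0, 1/2); log(t)/t on [1/2, 1); log(t) on [1, 3/2); …
cuts at 1/6, 1/3, 1/2, 1: linearity sums the 5 kernel integrals
∫ 3*t·t^(s-1) over [0, 1/6)
[1/6, 1/3) adds the kernel integral of log(3*t)/(9*t**2)
over [1/3, 1/2), the kernel integral of log(3*t)/(3*t) enters the sum
between 1/2 and 1 the integrand is exp(-3*t)/(3*t)·t^(s-1)
piece [1, ∞): integrate 1/(81*t**4) against the kernel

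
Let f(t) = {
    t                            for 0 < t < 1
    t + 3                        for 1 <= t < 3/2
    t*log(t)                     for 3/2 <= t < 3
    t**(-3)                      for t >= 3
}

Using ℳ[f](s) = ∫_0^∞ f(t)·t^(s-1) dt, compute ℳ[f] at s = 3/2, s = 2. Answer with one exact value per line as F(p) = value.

F(3/2) = -922*sqrt(3)/675 - 2 + 213*sqrt(6)/100 + log(2**(9*sqrt(6)/20)*3**(-9*sqrt(6)/20 + 18*sqrt(3)/5))
F(2) = 17/24 + 9*log(2)/8 + 63*log(3)/8

f breaks at 1, 3/2, 3 into 4 integrals to sum
on [0, 1) integrate f = t against the kernel
[1, 3/2) adds the kernel integral of (t + 3)
[3/2, 3) adds the kernel integral of t*log(t)
for t in [3, ∞): the term is ∫ t**(-3)·t^(s-1)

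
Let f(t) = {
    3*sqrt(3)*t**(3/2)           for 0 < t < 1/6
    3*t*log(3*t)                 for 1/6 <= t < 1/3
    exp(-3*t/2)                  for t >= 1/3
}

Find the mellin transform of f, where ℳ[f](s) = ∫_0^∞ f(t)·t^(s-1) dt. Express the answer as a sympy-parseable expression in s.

(2*2**(2*s)*(2*s + 3)*(s**2 + 2*s + 1)*uppergamma(s, 1/2) - 2*2**s*(2*s + 3) + s*(2*s + 3)*log(2) + 2*s + (2*s + 3)*log(2) + sqrt(2)*(s**2 + 2*s + 1) + 3)/(2*6**s*(2*s + 3)*(s**2 + 2*s + 1))
  Re(s) > -3/2

undo the common scale on t: t**(3/2) on [0, 1/2); t*log(t) on [1/2, 1); exp(-t/2) on [1, ∞)
slice at 1/6, 1/3, transform all 3 pieces, and sum them
[0, 1/6) adds the kernel integral of 3*sqrt(3)*t**(3/2)
between 1/6 and 1/3 the integrand is 3*t*log(3*t)·t^(s-1)
over [1/3, ∞), the kernel integral of exp(-3*t/2) enters the sum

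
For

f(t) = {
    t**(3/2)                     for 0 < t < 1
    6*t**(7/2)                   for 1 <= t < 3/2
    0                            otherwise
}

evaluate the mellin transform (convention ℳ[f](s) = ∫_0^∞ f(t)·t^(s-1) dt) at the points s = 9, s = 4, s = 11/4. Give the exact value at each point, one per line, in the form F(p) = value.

F(9) = -202/525 + 1594323*sqrt(6)/51200
F(4) = -34/55 + 2187*sqrt(6)/320
F(11/4) = -308/425 + 2187*2**(3/4)*3**(1/4)/400

summing 2 kernel integrals split by 1 yields ℳ[f](s)
piece [0, 1): integrate t**(3/2) against the kernel
on [1, 3/2) integrate f = 6*t**(7/2) against the kernel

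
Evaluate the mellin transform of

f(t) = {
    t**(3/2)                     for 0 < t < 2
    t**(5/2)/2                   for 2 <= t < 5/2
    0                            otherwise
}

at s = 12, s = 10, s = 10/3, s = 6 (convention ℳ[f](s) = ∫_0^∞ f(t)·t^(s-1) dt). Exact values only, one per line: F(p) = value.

F(12) = 32768*sqrt(2)/783 + 6103515625*sqrt(10)/950272
F(10) = 8192*sqrt(2)/575 + 9765625*sqrt(10)/8192
F(10/3) = 3*2**(1/6)*(12288*2**(2/3) + 90625*5**(5/6))/64960
F(6) = 512*sqrt(2)/255 + 390625*sqrt(10)/8704

integrate the 2 segments split at 2, then add the results
between 0 and 2 the integrand is t**(3/2)·t^(s-1)
on [2, 5/2) integrate f = t**(5/2)/2 against the kernel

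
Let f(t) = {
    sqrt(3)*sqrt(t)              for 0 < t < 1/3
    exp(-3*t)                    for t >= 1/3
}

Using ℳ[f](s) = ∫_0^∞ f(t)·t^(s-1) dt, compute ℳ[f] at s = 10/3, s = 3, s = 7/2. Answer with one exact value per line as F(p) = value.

F(10/3) = 3**(2/3)*(6 + 23*uppergamma(10/3, 1))/1863
F(3) = 2/189 + 5*exp(-1)/27
F(7/2) = sqrt(3)*(E*(2 + 15*sqrt(pi)*erfc(1)) + 58)*exp(-1)/648

remove the common scale on t first: sqrt(t) on [0, 1); exp(-t) on [1, ∞)
summing 2 kernel integrals split by 1/3 yields ℳ[f](s)
segment [0, 1/3) carries sqrt(3)*sqrt(t); integrate it
the [1/3, ∞) slice contributes ∫ exp(-3*t)·t^(s-1) dt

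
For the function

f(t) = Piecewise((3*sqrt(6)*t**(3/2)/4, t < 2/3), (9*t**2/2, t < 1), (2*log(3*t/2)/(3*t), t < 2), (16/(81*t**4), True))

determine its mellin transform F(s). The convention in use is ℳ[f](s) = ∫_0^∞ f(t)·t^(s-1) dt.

reversing the common scale on t: 3*sqrt(3)*t**(3/2) on [0, 1/3); 18*t**2 on [1/3, 1/2); log(3*t)/(3*t) on [1/2, 1); …
peel off the common scale on t: t**(3/2) on [0, 1); 2*t**2 on [1, 3/2); log(t)/t on [3/2, 3); …
decompose at 2/3, 1, 2; ℳ[f](s) sums the 4 pieces' integrals
on [0, 2/3) integrate f = 3*sqrt(6)*t**(3/2)/4 against the kernel
for t in [2/3, 1): the term is ∫ 9*t**2/2·t^(s-1)
∫ 2*log(3*t/2)/(3*t)·t^(s-1) over [1, 2)
for t in [2, ∞): the term is ∫ 16/(81*t**4)·t^(s-1)

2**s*(324*2**s*(s - 4)*(s + 2)*(s**2 - 2*s + 1) - 324*2**s*(s - 4)*(2*s + 3)*(s**2 - 2*s + 1) - 108*3**s*s*(s - 4)*(s + 2)*(2*s + 3)*log(3) + 108*3**s*s*(s - 4)*(s + 2)*(2*s + 3)*log(2) - 108*3**s*(s - 4)*(s + 2)*(2*s + 3)*log(2) + 108*3**s*(s - 4)*(s + 2)*(2*s + 3) + 108*3**s*(s - 4)*(s + 2)*(2*s + 3)*log(3) + 729*3**s*(s - 4)*(2*s + 3)*(s**2 - 2*s + 1) + 54*6**s*s*(s - 4)*(s + 2)*(2*s + 3)*log(3) - 54*6**s*(s - 4)*(s + 2)*(2*s + 3)*log(3) - 54*6**s*(s - 4)*(s + 2)*(2*s + 3) - 2*6**s*(s + 2)*(2*s + 3)*(s**2 - 2*s + 1))/(162*6**s*(s - 4)*(s + 2)*(2*s + 3)*(s**2 - 2*s + 1))
  -3/2 < Re(s) < 4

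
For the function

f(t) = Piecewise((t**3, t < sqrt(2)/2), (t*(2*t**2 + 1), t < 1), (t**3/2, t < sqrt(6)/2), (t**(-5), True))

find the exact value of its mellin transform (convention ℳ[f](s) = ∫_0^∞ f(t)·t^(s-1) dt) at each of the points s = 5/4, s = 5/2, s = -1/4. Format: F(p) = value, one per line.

F(5/4) = 2**(7/8)*(-1290 + 1759*3**(1/8) + 3660*2**(1/8))/9180
F(5/2) = 2**(1/4)*(-2610 + 5299*3**(3/4) + 7740*2**(3/4))/27720
F(-1/4) = 2**(5/8)*(-9450 + 2053*3**(3/8) + 11718*2**(3/8))/12474

undo the power substitution: t**(3/2) on [0, 1/2); sqrt(t)*(2*t + 1) on [1/2, 1); t**(3/2)/2 on [1, 3/2); …
remove the shared t-power first: t on [0, 1/2); 2*t + 1 on [1/2, 1); t/2 on [1, 3/2); …
the 4 pieces separated at sqrt(2)/2, 1, sqrt(6)/2 each add one integral
[0, sqrt(2)/2) adds the kernel integral of t**3
segment sqrt(2)/2 to 1 holds t*(2*t**2 + 1); add its integral
on [1, sqrt(6)/2): add ∫ t**3/2·t^(s-1) dt
segment [sqrt(6)/2, ∞) carries t**(-5); integrate it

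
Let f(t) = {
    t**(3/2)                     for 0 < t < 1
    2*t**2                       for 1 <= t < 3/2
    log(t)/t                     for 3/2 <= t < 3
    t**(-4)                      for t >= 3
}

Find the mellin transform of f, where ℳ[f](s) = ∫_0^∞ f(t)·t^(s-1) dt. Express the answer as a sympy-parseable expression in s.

slice at 1, 3/2, 3, transform all 4 pieces, and sum them
on [0, 1) integrate f = t**(3/2) against the kernel
on [1, 3/2): add ∫ 2*t**2·t^(s-1) dt
piece [3/2, 3): integrate log(t)/t against the kernel
the [3, ∞) slice contributes ∫ t**(-4)·t^(s-1) dt

(324*2**s*(s - 4)*(s + 2)*(s**2 - 2*s + 1) - 324*2**s*(s - 4)*(2*s + 3)*(s**2 - 2*s + 1) - 108*3**s*s*(s - 4)*(s + 2)*(2*s + 3)*log(3) + 108*3**s*s*(s - 4)*(s + 2)*(2*s + 3)*log(2) - 108*3**s*(s - 4)*(s + 2)*(2*s + 3)*log(2) + 108*3**s*(s - 4)*(s + 2)*(2*s + 3) + 108*3**s*(s - 4)*(s + 2)*(2*s + 3)*log(3) + 729*3**s*(s - 4)*(2*s + 3)*(s**2 - 2*s + 1) + 54*6**s*s*(s - 4)*(s + 2)*(2*s + 3)*log(3) - 54*6**s*(s - 4)*(s + 2)*(2*s + 3)*log(3) - 54*6**s*(s - 4)*(s + 2)*(2*s + 3) - 2*6**s*(s + 2)*(2*s + 3)*(s**2 - 2*s + 1))/(162*2**s*(s - 4)*(s + 2)*(2*s + 3)*(s**2 - 2*s + 1))
  -3/2 < Re(s) < 4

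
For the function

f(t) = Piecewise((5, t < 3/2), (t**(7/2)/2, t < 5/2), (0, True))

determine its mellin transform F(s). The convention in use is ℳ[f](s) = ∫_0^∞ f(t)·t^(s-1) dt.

f breaks at 3/2 into 2 integrals to sum
for t in [0, 3/2): the term is ∫ 5·t^(s-1)
the [3/2, 5/2) slice contributes ∫ t**(7/2)/2·t^(s-1) dt

(5*(3/2)**s*(2*s + 7) - (3/2)**(s + 7/2)*s + (5/2)**(s + 7/2)*s)/(s*(2*s + 7))
  Re(s) > 0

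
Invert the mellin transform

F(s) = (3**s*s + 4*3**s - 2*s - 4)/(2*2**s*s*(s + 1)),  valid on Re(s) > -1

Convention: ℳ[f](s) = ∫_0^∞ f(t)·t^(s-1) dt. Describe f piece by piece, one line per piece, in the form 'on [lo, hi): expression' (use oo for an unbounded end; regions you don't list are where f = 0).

on [0, 1/2): t
on [1/2, 3/2): 2 - t

integrate the 2 segments split at 1/2, then add the results
[0, 1/2) adds the kernel integral of t
between 1/2 and 3/2 the integrand is (2 - t)·t^(s-1)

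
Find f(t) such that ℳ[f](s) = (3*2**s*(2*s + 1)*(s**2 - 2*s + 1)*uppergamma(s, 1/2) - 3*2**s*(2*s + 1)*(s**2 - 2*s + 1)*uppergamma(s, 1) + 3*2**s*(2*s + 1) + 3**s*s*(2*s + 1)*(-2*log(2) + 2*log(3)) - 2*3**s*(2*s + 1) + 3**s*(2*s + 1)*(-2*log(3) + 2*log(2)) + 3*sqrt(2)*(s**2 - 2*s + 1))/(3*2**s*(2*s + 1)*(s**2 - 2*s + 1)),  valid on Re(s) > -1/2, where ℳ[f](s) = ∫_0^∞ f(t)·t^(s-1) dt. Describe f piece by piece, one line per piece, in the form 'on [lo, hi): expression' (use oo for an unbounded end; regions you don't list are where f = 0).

on [0, 1/2): sqrt(t)
on [1/2, 1): exp(-t)
on [1, 3/2): log(t)/t

breakpoints 1/2, 1: one integral from each of the 3 segments
on [0, 1/2) integrate f = sqrt(t) against the kernel
segment [1/2, 1) carries exp(-t); integrate it
segment [1, 3/2) carries log(t)/t; integrate it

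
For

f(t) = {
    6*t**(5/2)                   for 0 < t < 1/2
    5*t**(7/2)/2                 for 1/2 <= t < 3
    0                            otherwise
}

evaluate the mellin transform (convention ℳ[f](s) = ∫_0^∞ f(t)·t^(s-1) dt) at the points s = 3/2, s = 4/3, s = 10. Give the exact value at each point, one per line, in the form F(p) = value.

F(3/2) = 7781/64
F(4/3) = 1743*2**(1/6)/21344 + 1215*3**(5/6)/29
F(10) = 523*sqrt(2)/11059200 + 295245*sqrt(3)

integrate the 2 segments split at 1/2, then add the results
over [0, 1/2), the kernel integral of 6*t**(5/2) enters the sum
piece [1/2, 3): integrate 5*t**(7/2)/2 against the kernel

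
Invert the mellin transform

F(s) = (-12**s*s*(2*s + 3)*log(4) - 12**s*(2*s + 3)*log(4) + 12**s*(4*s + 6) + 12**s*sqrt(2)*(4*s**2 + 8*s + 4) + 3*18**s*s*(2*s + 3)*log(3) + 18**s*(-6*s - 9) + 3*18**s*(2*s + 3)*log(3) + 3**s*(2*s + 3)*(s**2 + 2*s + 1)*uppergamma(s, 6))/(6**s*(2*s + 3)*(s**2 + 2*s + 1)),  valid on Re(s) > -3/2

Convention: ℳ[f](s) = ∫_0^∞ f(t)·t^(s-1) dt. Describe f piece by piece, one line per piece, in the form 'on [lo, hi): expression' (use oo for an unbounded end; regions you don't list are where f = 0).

treat the 3 regions marked off by 2, 3 separately and sum
segment [0, 2) carries t**(3/2); integrate it
on [2, 3) integrate f = t*log(t) against the kernel
on [3, ∞) integrate f = exp(-2*t) against the kernel

on [0, 2): t**(3/2)
on [2, 3): t*log(t)
on [3, oo): exp(-2*t)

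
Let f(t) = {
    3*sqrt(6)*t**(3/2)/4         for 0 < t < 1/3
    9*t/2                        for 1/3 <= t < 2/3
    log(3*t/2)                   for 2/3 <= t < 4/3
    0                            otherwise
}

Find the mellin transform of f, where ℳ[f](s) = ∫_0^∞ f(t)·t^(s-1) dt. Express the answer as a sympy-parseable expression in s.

reversing the common scale on t: sqrt(2)*t**(3/2)/4 on [0, 1); 3*t/2 on [1, 2); log(t/2) on [2, 4)
undo the common scale on t: t**(3/2) on [0, 1/2); 3*t on [1/2, 1); log(t) on [1, 2)
cuts at 1/3, 2/3: linearity sums the 3 kernel integrals
∫ 3*sqrt(6)*t**(3/2)/4·t^(s-1) over [0, 1/3)
[1/3, 2/3) adds the kernel integral of 9*t/2
on [2/3, 4/3) integrate f = log(3*t/2) against the kernel

(2**(2*s)*s*(s + 1)*(2*s + 3)*log(4) - 2*2**(2*s)*(s + 1)*(2*s + 3) + 6*2**s*s**2*(2*s + 3) + 2*2**s*(s + 1)*(2*s + 3) + sqrt(2)*s**2*(s + 1) - 3*s**2*(2*s + 3))/(2*3**s*s**2*(s + 1)*(2*s + 3))
  Re(s) > -3/2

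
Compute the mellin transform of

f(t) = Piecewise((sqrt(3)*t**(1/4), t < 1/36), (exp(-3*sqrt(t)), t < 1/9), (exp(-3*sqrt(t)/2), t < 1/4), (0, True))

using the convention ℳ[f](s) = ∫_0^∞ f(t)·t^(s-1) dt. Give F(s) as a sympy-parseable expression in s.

(2*16**s*(4*s + 1)*uppergamma(2*s, 1/2) - 2*16**s*(4*s + 1)*uppergamma(2*s, 3/4) + 2*4**s*(4*s + 1)*uppergamma(2*s, 1/2) - 2*4**s*(4*s + 1)*uppergamma(2*s, 1) + 2*sqrt(2))/(36**s*(4*s + 1))
  Re(s) > -1/4

back out the power substitution: sqrt(3)*sqrt(t) on [0, 1/6); exp(-3*t) on [1/6, 1/3); exp(-3*t/2) on [1/3, 1/2)
reversing the common scale on t: sqrt(t) on [0, 1/2); exp(-t) on [1/2, 1); exp(-t/2) on [1, 3/2)
the 3 pieces separated at 1/36, 1/9 each add one integral
on [0, 1/36): add ∫ sqrt(3)*t**(1/4)·t^(s-1) dt
∫ over [1/36, 1/9) of exp(-3*sqrt(t))·t^(s-1) joins the sum
∫ exp(-3*sqrt(t)/2)·t^(s-1) over [1/9, 1/4)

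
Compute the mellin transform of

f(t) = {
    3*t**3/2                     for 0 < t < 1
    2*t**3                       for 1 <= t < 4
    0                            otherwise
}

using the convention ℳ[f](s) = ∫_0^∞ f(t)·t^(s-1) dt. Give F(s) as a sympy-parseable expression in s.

(2**(2*s + 8) - 1)/(2*(s + 3))
  Re(s) > -3

along the cuts 1, ℳ[f](s) splits into 2 integrals
on [0, 1): add ∫ 3*t**3/2·t^(s-1) dt
over [1, 4), the kernel integral of 2*t**3 enters the sum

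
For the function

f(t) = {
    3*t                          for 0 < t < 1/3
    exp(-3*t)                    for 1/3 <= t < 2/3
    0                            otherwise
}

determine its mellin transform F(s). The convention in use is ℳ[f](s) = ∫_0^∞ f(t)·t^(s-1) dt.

((s + 1)*uppergamma(s, 1) - (s + 1)*uppergamma(s, 2) + 1)/(3**s*(s + 1))
  Re(s) > -1

reversing the common scale on t: t on [0, 1); exp(-t) on [1, 2)
decompose at 1/3; ℳ[f](s) sums the 2 pieces' integrals
segment [0, 1/3) carries 3*t; integrate it
for t in [1/3, 2/3): the term is ∫ exp(-3*t)·t^(s-1)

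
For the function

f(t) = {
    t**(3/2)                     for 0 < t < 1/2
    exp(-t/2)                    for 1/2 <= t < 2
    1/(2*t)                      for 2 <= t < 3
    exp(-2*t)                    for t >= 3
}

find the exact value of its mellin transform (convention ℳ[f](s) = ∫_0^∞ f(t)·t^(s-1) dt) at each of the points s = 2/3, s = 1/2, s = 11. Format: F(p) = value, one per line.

F(2/3) = -3**(2/3)/2 - 2**(2/3)*uppergamma(2/3, 1) + 2**(1/3)*uppergamma(2/3, 6)/2 + 3*2**(5/6)/52 + 3*2**(2/3)/4 + 2**(2/3)*uppergamma(2/3, 1/4)
F(1/2) = -sqrt(3)/3 - sqrt(2)*sqrt(pi)*erfc(1) + sqrt(2)*sqrt(pi)*erfc(sqrt(6))/2 + 1/8 + sqrt(2)/2 + sqrt(2)*sqrt(pi)*erfc(1/2)
F(11) = -20201678848*exp(-1) + sqrt(2)/102400 + 5474871*exp(-6)/8 + 11605/4 + 4885809916361*exp(-1/4)/512

the 4 pieces separated at 1/2, 2, 3 each add one integral
piece [0, 1/2): integrate t**(3/2) against the kernel
piece [1/2, 2): integrate exp(-t/2) against the kernel
segment 2 to 3 holds 1/(2*t); add its integral
segment [3, ∞) carries exp(-2*t); integrate it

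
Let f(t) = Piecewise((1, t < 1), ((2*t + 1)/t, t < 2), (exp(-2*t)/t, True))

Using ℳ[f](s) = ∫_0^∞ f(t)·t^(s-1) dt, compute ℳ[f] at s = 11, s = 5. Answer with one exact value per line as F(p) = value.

strip the shared t-power: t on [0, 1); 2*t + 1 on [1, 2); exp(-2*t) on [2, ∞)
summing 3 kernel integrals split by 1, 2 yields ℳ[f](s)
segment 0 to 1 holds 1; add its integral
on [1, 2) integrate f = (2*t + 1)/t against the kernel
the [2, ∞) slice contributes ∫ exp(-2*t)/t·t^(s-1) dt

F(11) = 153527*exp(-4)/8 + 52203/110
F(5) = 71*exp(-4)/8 + 327/20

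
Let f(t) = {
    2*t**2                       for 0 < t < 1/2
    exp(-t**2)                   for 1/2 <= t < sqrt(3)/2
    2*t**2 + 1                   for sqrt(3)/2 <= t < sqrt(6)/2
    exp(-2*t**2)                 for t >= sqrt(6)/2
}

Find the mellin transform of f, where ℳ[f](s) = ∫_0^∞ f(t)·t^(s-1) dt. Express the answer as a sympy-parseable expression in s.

(2**(s/2)*s*(s + 2)*uppergamma(s/2, 3) + 2**s*s*(s + 2)*uppergamma(s/2, 1/4) - 2**s*s*(s + 2)*uppergamma(s/2, 3/4) - 5*3**(s/2)*s - 4*3**(s/2) + 8*6**(s/2)*s + 4*6**(s/2) + s)/(2*2**s*s*(s + 2))
  Re(s) > -2

undo the power substitution: 2*t on [0, 1/4); exp(-t) on [1/4, 3/4); 2*t + 1 on [3/4, 3/2); …
remove the common scale on t first: t on [0, 1/2); exp(-t/2) on [1/2, 3/2); t + 1 on [3/2, 3); …
treat the 4 regions marked off by 1/2, sqrt(3)/2, sqrt(6)/2 separately and sum
for t in [0, 1/2): the term is ∫ 2*t**2·t^(s-1)
for t in [1/2, sqrt(3)/2): the term is ∫ exp(-t**2)·t^(s-1)
segment sqrt(3)/2 to sqrt(6)/2 holds (2*t**2 + 1); add its integral
[sqrt(6)/2, ∞) adds the kernel integral of exp(-2*t**2)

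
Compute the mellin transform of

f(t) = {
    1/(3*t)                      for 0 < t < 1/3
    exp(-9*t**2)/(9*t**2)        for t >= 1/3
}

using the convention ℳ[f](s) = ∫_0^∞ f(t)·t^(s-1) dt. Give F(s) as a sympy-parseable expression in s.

((s - 1)*uppergamma(s/2 - 1, 1) + 2)/(2*3**s*(s - 1))
  Re(s) > 1

remove the common scale on t first: 1/t on [0, 1); exp(-t**2)/t**2 on [1, ∞)
strip the power substitution: 1/sqrt(t) on [0, 1); exp(-t)/t on [1, ∞)
peel off the shared t-power: sqrt(t) on [0, 1); exp(-t) on [1, ∞)
the 2 pieces separated at 1/3 each add one integral
[0, 1/3) adds the kernel integral of 1/(3*t)
segment 1/3 to ∞ holds exp(-9*t**2)/(9*t**2); add its integral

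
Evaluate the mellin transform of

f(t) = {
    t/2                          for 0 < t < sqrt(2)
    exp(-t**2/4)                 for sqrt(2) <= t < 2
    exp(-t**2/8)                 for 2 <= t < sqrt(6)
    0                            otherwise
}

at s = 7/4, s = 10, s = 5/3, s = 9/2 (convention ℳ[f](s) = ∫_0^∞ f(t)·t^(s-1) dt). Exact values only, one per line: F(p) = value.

F(7/4) = -2*2**(5/8)*uppergamma(7/8, 3/4) - 2**(3/4)*uppergamma(7/8, 1) + 4*2**(3/8)/11 + 2**(3/4)*uppergamma(7/8, 1/2) + 2*2**(5/8)*uppergamma(7/8, 1/2)
F(10) = -831552*exp(-3/4) - 33280*exp(-1) + 16*sqrt(2)/11 + 668448*exp(-1/2)
F(5/3) = -2*sqrt(2)*uppergamma(5/6, 3/4) - 2**(2/3)*uppergamma(5/6, 1) + 3*2**(1/3)/8 + 2**(2/3)*uppergamma(5/6, 1/2) + 2*sqrt(2)*uppergamma(5/6, 1/2)
F(9/2) = -32*2**(3/4)*uppergamma(9/4, 3/4) - 8*sqrt(2)*uppergamma(9/4, 1) + 4*2**(3/4)/11 + 8*sqrt(2)*uppergamma(9/4, 1/2) + 32*2**(3/4)*uppergamma(9/4, 1/2)

invert the common scale on t to get t on [0, sqrt(2)/2); exp(-t**2) on [sqrt(2)/2, 1); exp(-t**2/2) on [1, sqrt(6)/2)
back out the power substitution: sqrt(t) on [0, 1/2); exp(-t) on [1/2, 1); exp(-t/2) on [1, 3/2)
integrate the 3 segments split at sqrt(2), 2, then add the results
over [0, sqrt(2)), the kernel integral of t/2 enters the sum
∫ over [sqrt(2), 2) of exp(-t**2/4)·t^(s-1) joins the sum
segment [2, sqrt(6)) carries exp(-t**2/8); integrate it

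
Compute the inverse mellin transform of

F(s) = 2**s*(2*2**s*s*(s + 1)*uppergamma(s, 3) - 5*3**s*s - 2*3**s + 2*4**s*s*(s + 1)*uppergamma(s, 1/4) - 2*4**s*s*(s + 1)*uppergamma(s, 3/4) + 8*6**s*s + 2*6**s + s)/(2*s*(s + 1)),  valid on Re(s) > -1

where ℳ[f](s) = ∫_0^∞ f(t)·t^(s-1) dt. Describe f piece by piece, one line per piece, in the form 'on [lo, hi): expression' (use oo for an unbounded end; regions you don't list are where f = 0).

undo the common scale on t: t/2 on [0, 1); exp(-t/4) on [1, 3); t/2 + 1 on [3, 6); …
remove the common scale on t first: t on [0, 1/2); exp(-t/2) on [1/2, 3/2); t + 1 on [3/2, 3); …
along the cuts 2, 6, 12, ℳ[f](s) splits into 4 integrals
between 0 and 2 the integrand is t/4·t^(s-1)
∫ exp(-t/8)·t^(s-1) over [2, 6)
∫ over [6, 12) of (t/4 + 1)·t^(s-1) joins the sum
the [12, ∞) slice contributes ∫ exp(-t/4)·t^(s-1) dt

on [0, 2): t/4
on [2, 6): exp(-t/8)
on [6, 12): t/4 + 1
on [12, oo): exp(-t/4)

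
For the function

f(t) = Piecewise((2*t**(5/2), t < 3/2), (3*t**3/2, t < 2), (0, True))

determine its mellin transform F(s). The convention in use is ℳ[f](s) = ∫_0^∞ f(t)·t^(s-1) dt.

(3*2**(s + 3)*(2*s + 5) + 8*(3/2)**(s + 5/2)*(s + 3) - 3*(3/2)**(s + 3)*(2*s + 5))/(2*(s + 3)*(2*s + 5))
  Re(s) > -5/2

the 2 pieces separated at 3/2 each add one integral
on [0, 3/2) integrate f = 2*t**(5/2) against the kernel
for t in [3/2, 2): the term is ∫ 3*t**3/2·t^(s-1)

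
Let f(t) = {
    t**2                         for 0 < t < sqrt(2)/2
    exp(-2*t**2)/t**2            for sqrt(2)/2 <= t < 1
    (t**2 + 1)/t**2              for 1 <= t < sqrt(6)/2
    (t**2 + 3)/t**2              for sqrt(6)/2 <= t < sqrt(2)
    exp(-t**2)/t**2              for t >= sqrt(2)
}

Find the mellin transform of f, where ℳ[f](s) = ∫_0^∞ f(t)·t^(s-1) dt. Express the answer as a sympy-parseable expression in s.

(3*2**(s/2)*s*(s - 2)*(s + 2)*uppergamma(s/2 - 1, 2) - 12*2**(s/2)*(s - 2)*(s + 2) - 12*2**(s/2)*(s + 2) + 15*2**s*(s - 2)*(s + 2) + 18*2**s*(s + 2) - 8*3**(s/2)*(s - 2)*(s + 2) - 16*3**(s/2)*(s + 2) + 6*s*(s - 2)*(s + 2)*uppergamma(s/2 - 1, 1) - 6*s*(s - 2)*(s + 2)*uppergamma(s/2 - 1, 2) + 3*s*(s - 2))/(6*2**(s/2)*s*(s - 2)*(s + 2))
  Re(s) > -2

remove the power substitution first: t on [0, 1/2); exp(-2*t)/t on [1/2, 1); (t + 1)/t on [1, 3/2); …
undo the shared t-power: t**2 on [0, 1/2); exp(-2*t) on [1/2, 1); t + 1 on [1, 3/2); …
f breaks at sqrt(2)/2, 1, sqrt(6)/2, sqrt(2) into 5 integrals to sum
segment [0, sqrt(2)/2) carries t**2; integrate it
over [sqrt(2)/2, 1), the kernel integral of exp(-2*t**2)/t**2 enters the sum
the [1, sqrt(6)/2) slice contributes ∫ (t**2 + 1)/t**2·t^(s-1) dt
over [sqrt(6)/2, sqrt(2)), the kernel integral of (t**2 + 3)/t**2 enters the sum
over [sqrt(2), ∞), the kernel integral of exp(-t**2)/t**2 enters the sum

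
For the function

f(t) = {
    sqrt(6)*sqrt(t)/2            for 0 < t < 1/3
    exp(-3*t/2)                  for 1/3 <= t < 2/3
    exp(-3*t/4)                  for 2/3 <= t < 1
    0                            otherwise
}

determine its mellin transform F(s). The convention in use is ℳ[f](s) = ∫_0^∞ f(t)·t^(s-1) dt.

(2**s*(2*s + 1)*uppergamma(s, 1/2) - 2**s*(2*s + 1)*uppergamma(s, 1) + 4**s*(2*s + 1)*uppergamma(s, 1/2) - 4**s*(2*s + 1)*uppergamma(s, 3/4) + sqrt(2))/(3**s*(2*s + 1))
  Re(s) > -1/2

peel off the common scale on t: sqrt(t) on [0, 1/2); exp(-t) on [1/2, 1); exp(-t/2) on [1, 3/2)
linearity at 1/3, 2/3 turns ℳ[f](s) into 3 summed integrals
segment [0, 1/3) carries sqrt(6)*sqrt(t)/2; integrate it
∫ exp(-3*t/2)·t^(s-1) over [1/3, 2/3)
∫ over [2/3, 1) of exp(-3*t/4)·t^(s-1) joins the sum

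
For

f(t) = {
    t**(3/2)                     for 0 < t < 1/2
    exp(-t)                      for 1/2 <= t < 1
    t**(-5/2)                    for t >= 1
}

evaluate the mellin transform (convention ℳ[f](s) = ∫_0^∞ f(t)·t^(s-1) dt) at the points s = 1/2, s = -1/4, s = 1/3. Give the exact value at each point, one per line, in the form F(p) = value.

F(1/2) = -sqrt(pi)*erfc(1) + sqrt(pi)*erfc(sqrt(2)/2) + 5/8
F(-1/4) = -uppergamma(-1/4, 1) + 2**(3/4)/5 + 4/11 + uppergamma(-1/4, 1/2)
F(1/3) = -uppergamma(1/3, 1) + 3*2**(1/6)/22 + 6/13 + uppergamma(1/3, 1/2)

along the cuts 1/2, 1, ℳ[f](s) splits into 3 integrals
∫ over [0, 1/2) of t**(3/2)·t^(s-1) joins the sum
segment 1/2 to 1 holds exp(-t); add its integral
for t in [1, ∞): the term is ∫ t**(-5/2)·t^(s-1)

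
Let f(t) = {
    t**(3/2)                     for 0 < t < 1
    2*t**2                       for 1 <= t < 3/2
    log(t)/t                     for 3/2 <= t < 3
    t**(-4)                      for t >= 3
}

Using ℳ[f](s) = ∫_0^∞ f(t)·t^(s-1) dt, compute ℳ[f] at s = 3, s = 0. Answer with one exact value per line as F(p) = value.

along the cuts 1, 3/2, 3, ℳ[f](s) splits into 4 integrals
[0, 1) adds the kernel integral of t**(3/2)
the [1, 3/2) slice contributes ∫ 2*t**2·t^(s-1) dt
segment 3/2 to 3 holds log(t)/t; add its integral
segment 3 to ∞ holds t**(-4); add its integral

F(3) = 9*log(2)/8 + 271/180 + 27*log(3)/8
F(0) = log(6**(1/3)/2) + 365/162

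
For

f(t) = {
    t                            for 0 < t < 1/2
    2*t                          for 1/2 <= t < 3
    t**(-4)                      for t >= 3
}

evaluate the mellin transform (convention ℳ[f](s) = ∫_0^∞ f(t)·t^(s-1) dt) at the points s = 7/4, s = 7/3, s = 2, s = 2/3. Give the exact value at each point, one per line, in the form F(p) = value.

F(7/4) = 2**(1/4)*(-243 + 17540*6**(3/4))/5346
F(7/3) = 2**(2/3)*(-9 + 3904*6**(1/3))/480
F(2) = 1297/72
F(2/3) = 2**(1/3)*(-81 + 973*6**(2/3))/540

integrate the 3 segments split at 1/2, 3, then add the results
segment 0 to 1/2 holds t; add its integral
for t in [1/2, 3): the term is ∫ 2*t·t^(s-1)
on [3, ∞): add ∫ t**(-4)·t^(s-1) dt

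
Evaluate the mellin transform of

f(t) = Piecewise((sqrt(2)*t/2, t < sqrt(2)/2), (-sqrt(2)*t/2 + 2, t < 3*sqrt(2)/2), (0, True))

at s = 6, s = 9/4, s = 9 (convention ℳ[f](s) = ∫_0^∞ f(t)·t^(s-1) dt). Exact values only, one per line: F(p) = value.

the power substitution comes off first: sqrt(2)*sqrt(t)/2 on [0, 1/2); -sqrt(2)*sqrt(t)/2 + 2 on [1/2, 9/2)
reversing the common scale on t: sqrt(t) on [0, 1/4); 2 - sqrt(t) on [1/4, 9/4)
back out the power substitution: t on [0, 1/2); 2 - t on [1/2, 3/2)
cuts at sqrt(2)/2: linearity sums the 2 kernel integrals
segment 0 to sqrt(2)/2 holds sqrt(2)*t/2; add its integral
on [sqrt(2)/2, 3*sqrt(2)/2): add ∫ (-sqrt(2)*t/2 + 2)·t^(s-1) dt

F(6) = 3637/336
F(9/4) = 2**(7/8)*(-34 + 225*3**(1/4))/234
F(9) = 255857*sqrt(2)/5760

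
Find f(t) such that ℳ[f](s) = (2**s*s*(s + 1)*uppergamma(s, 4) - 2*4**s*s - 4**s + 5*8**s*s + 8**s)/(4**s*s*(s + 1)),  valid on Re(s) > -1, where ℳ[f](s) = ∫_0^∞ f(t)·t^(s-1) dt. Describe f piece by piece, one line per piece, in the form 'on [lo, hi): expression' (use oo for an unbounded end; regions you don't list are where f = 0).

cuts at 1, 2: linearity sums the 3 kernel integrals
segment 0 to 1 holds t; add its integral
∫ (2*t + 1)·t^(s-1) over [1, 2)
∫ exp(-2*t)·t^(s-1) over [2, ∞)

on [0, 1): t
on [1, 2): 2*t + 1
on [2, oo): exp(-2*t)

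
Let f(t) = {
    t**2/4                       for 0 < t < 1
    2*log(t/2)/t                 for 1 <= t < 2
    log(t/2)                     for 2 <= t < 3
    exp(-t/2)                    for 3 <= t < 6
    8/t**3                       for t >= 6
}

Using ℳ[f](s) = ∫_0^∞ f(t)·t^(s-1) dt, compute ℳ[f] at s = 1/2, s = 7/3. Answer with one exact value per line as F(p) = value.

peel off the common scale on t: t**2 on [0, 1/2); log(t)/t on [1/2, 1); log(t) on [1, 3/2); …
split f at 1, 2, 3, 6: ℳ[f](s) collects 5 kernel integrals
between 0 and 1 the integrand is t**2/4·t^(s-1)
∫ 2*log(t/2)/t·t^(s-1) over [1, 2)
between 2 and 3 the integrand is log(t/2)·t^(s-1)
over [3, 6), the kernel integral of exp(-t/2) enters the sum
for t in [6, ∞): the term is ∫ 8/t**3·t^(s-1)

F(1/2) = -4*sqrt(3) + log(2**(-4 - 2*sqrt(3))*3**(2*sqrt(3))) - sqrt(2)*sqrt(pi)*erfc(sqrt(3)) + 2*sqrt(6)/135 + sqrt(2)*sqrt(pi)*erfc(sqrt(6)/2) + 81/10
F(7/3) = -81*3**(1/3)/49 - 297*2**(1/3)/196 - 4*2**(1/3)*uppergamma(7/3, 3) + 123/104 + log(2**(3/2 - 27*3**(1/3)/7)*3**(27*3**(1/3)/7)) + 2*6**(1/3) + 4*2**(1/3)*uppergamma(7/3, 3/2)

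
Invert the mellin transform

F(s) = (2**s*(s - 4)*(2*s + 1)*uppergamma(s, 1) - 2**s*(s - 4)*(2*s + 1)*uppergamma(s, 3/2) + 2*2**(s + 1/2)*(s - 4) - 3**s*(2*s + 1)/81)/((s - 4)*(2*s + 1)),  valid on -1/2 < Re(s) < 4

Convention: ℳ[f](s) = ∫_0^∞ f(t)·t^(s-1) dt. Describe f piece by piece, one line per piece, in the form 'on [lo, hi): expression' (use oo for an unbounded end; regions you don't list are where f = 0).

on [0, 2): sqrt(t)
on [2, 3): exp(-t/2)
on [3, oo): t**(-4)

decompose at 2, 3; ℳ[f](s) sums the 3 pieces' integrals
over [0, 2), the kernel integral of sqrt(t) enters the sum
segment [2, 3) carries exp(-t/2); integrate it
∫ over [3, ∞) of t**(-4)·t^(s-1) joins the sum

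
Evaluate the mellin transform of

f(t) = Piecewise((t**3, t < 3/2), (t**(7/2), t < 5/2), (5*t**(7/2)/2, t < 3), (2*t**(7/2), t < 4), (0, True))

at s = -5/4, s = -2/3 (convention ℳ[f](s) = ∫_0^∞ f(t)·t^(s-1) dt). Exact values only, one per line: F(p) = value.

F(-5/4) = -25*2**(3/4)*5**(1/4)/12 - 2**(3/4)*3**(1/4)/2 + 3*2**(1/4)*3**(3/4)/7 + 2*3**(1/4) + 128*sqrt(2)/9
F(-2/3) = -225*2**(1/6)*5**(5/6)/136 - 27*2**(1/6)*3**(5/6)/68 + 27*2**(2/3)*3**(1/3)/56 + 27*3**(5/6)/17 + 384*2**(2/3)/17

f breaks at 3/2, 5/2, 3 into 4 integrals to sum
over [0, 3/2), the kernel integral of t**3 enters the sum
∫ over [3/2, 5/2) of t**(7/2)·t^(s-1) joins the sum
between 5/2 and 3 the integrand is 5*t**(7/2)/2·t^(s-1)
segment [3, 4) carries 2*t**(7/2); integrate it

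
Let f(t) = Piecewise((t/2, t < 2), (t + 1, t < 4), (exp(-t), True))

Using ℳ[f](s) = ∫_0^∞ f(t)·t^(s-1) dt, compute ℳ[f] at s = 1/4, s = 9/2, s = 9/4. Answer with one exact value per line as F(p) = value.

F(1/4) = -24*2**(1/4)/5 + uppergamma(1/4, 4) + 36*sqrt(2)/5
F(9/2) = -640*sqrt(2)/99 + 105*sqrt(pi)*erfc(2)/16 + 1345*exp(-4)/4 + 48128/99
F(9/4) = -352*2**(1/4)/117 + uppergamma(9/4, 4) + 3136*sqrt(2)/117

invert the common scale on t to get t on [0, 1); 2*t + 1 on [1, 2); exp(-2*t) on [2, ∞)
split f at 2, 4: ℳ[f](s) collects 3 kernel integrals
piece [0, 2): integrate t/2 against the kernel
∫ over [2, 4) of (t + 1)·t^(s-1) joins the sum
between 4 and ∞ the integrand is exp(-t)·t^(s-1)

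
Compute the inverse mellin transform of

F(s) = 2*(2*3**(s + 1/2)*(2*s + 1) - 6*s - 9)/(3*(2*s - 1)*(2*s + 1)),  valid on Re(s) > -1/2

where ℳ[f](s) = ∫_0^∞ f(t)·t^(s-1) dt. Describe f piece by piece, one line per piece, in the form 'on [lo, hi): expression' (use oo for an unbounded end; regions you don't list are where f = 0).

remove the shared t-power first: t**(3/2) on [0, 1); 2*sqrt(t) on [1, 3)
decompose at 1; ℳ[f](s) sums the 2 pieces' integrals
between 0 and 1 the integrand is sqrt(t)·t^(s-1)
segment 1 to 3 holds 2/sqrt(t); add its integral

on [0, 1): sqrt(t)
on [1, 3): 2/sqrt(t)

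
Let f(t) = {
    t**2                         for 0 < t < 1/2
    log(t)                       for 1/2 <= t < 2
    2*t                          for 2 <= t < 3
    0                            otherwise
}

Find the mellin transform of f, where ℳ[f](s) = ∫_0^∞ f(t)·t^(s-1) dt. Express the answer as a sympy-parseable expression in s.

summing 3 kernel integrals split by 1/2, 2 yields ℳ[f](s)
segment 0 to 1/2 holds t**2; add its integral
∫ log(t)·t^(s-1) over [1/2, 2)
piece [2, 3): integrate 2*t against the kernel

(-16*2**(2*s)*s**2*(s + 2) + 4*2**(2*s)*s*(s + 1)*(s + 2)*log(2) - 4*2**(2*s)*(s + 1)*(s + 2) + 24*6**s*s**2*(s + 2) + s**2*(s + 1) + 4*s*(s + 1)*(s + 2)*log(2) + 4*(s + 1)*(s + 2))/(4*2**s*s**2*(s + 1)*(s + 2))
  Re(s) > -2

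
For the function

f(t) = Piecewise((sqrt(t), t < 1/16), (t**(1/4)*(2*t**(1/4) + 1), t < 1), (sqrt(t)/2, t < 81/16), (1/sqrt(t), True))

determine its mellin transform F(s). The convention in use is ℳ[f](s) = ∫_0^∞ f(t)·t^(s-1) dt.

the power substitution comes off first: t on [0, 1/4); sqrt(t)*(2*sqrt(t) + 1) on [1/4, 1); t/2 on [1, 9/4); …
the shared t-power comes off first: sqrt(t) on [0, 1/4); 2*sqrt(t) + 1 on [1/4, 1); sqrt(t)/2 on [1, 9/4); …
back out the power substitution: t on [0, 1/2); 2*t + 1 on [1/2, 1); t/2 on [1, 3/2); …
treat the 4 regions marked off by 1/16, 1, 81/16 separately and sum
∫ over [0, 1/16) of sqrt(t)·t^(s-1) joins the sum
segment 1/16 to 1 holds t**(1/4)*(2*t**(1/4) + 1); add its integral
for t in [1, 81/16): the term is ∫ sqrt(t)/2·t^(s-1)
[81/16, ∞) adds the kernel integral of 1/sqrt(t)

(1440*2**(4*s)*s**2 - 216*2**(4*s)*s - 252*2**(4*s) + 392*3**(4*s)*s**2 - 354*3**(4*s)*s - 113*3**(4*s) - 432*s**2 + 36*s + 90)/(36*2**(4*s)*(16*s**3 + 4*s**2 - 4*s - 1))
  -1/2 < Re(s) < 1/2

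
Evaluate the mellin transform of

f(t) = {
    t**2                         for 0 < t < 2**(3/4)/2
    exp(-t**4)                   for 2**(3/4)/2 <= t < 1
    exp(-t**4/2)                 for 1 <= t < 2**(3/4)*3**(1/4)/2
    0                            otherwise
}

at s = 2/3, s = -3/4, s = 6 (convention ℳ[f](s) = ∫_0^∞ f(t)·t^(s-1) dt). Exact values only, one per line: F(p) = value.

F(2/3) = -2**(1/6)*uppergamma(1/6, 3/4)/4 - uppergamma(1/6, 1)/4 + uppergamma(1/6, 1/2)/4 + 2**(1/6)*uppergamma(1/6, 1/2)/4 + 3*2**(1/3)/16
F(-3/4) = -2**(13/16)*uppergamma(-3/16, 3/4)/8 - uppergamma(-3/16, 1)/4 + 2**(13/16)*uppergamma(-3/16, 1/2)/8 + uppergamma(-3/16, 1/2)/4 + 2*2**(11/16)/5
F(6) = -sqrt(6)*exp(-3/4)/4 - sqrt(2)*sqrt(pi)*erfc(sqrt(3)/2)/4 - exp(-1)/4 - sqrt(pi)*erfc(1)/8 + 1/32 + sqrt(pi)*erfc(sqrt(2)/2)/8 + sqrt(2)*exp(-1/2)/8 + sqrt(2)*sqrt(pi)*erfc(sqrt(2)/2)/4 + exp(-1/2)/2

peel off the power substitution: t on [0, sqrt(2)/2); exp(-t**2) on [sqrt(2)/2, 1); exp(-t**2/2) on [1, sqrt(6)/2)
the power substitution comes off first: sqrt(t) on [0, 1/2); exp(-t) on [1/2, 1); exp(-t/2) on [1, 3/2)
cuts at 2**(3/4)/2, 1: linearity sums the 3 kernel integrals
[0, 2**(3/4)/2) adds the kernel integral of t**2
[2**(3/4)/2, 1) adds the kernel integral of exp(-t**4)
the [1, 2**(3/4)*3**(1/4)/2) slice contributes ∫ exp(-t**4/2)·t^(s-1) dt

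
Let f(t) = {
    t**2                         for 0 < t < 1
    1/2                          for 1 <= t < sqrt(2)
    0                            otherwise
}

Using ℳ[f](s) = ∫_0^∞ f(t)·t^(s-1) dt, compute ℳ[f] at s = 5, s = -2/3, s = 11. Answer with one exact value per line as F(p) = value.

F(5) = 3/70 + 2*sqrt(2)/5
F(-2/3) = 3/2 - 3*2**(2/3)/8
F(11) = 9/286 + 16*sqrt(2)/11

remove the power substitution first: t on [0, 1); 1/2 on [1, 2)
linearity at 1 turns ℳ[f](s) into 2 summed integrals
[0, 1) adds the kernel integral of t**2
segment 1 to sqrt(2) holds 1/2; add its integral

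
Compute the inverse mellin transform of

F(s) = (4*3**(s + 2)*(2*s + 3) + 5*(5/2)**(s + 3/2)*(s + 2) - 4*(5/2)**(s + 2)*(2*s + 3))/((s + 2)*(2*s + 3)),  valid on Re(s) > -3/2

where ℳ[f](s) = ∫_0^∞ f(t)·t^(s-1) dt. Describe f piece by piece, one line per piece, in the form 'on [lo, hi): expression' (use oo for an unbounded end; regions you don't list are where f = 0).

on [0, 5/2): 5*t**(3/2)/2
on [5/2, 3): 4*t**2

integrate the 2 segments split at 5/2, then add the results
on [0, 5/2) integrate f = 5*t**(3/2)/2 against the kernel
∫ over [5/2, 3) of 4*t**2·t^(s-1) joins the sum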